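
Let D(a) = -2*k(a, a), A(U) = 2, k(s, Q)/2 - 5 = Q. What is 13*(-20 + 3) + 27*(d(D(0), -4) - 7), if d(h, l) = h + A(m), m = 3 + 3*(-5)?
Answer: -896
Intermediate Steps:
k(s, Q) = 10 + 2*Q
m = -12 (m = 3 - 15 = -12)
D(a) = -20 - 4*a (D(a) = -2*(10 + 2*a) = -20 - 4*a)
d(h, l) = 2 + h (d(h, l) = h + 2 = 2 + h)
13*(-20 + 3) + 27*(d(D(0), -4) - 7) = 13*(-20 + 3) + 27*((2 + (-20 - 4*0)) - 7) = 13*(-17) + 27*((2 + (-20 + 0)) - 7) = -221 + 27*((2 - 20) - 7) = -221 + 27*(-18 - 7) = -221 + 27*(-25) = -221 - 675 = -896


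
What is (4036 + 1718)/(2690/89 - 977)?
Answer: -512106/84263 ≈ -6.0775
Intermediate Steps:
(4036 + 1718)/(2690/89 - 977) = 5754/(2690*(1/89) - 977) = 5754/(2690/89 - 977) = 5754/(-84263/89) = 5754*(-89/84263) = -512106/84263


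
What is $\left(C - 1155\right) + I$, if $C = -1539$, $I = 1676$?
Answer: $-1018$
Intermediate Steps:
$\left(C - 1155\right) + I = \left(-1539 - 1155\right) + 1676 = -2694 + 1676 = -1018$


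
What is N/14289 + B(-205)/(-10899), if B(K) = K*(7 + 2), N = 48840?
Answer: 1881045/524363 ≈ 3.5873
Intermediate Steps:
B(K) = 9*K (B(K) = K*9 = 9*K)
N/14289 + B(-205)/(-10899) = 48840/14289 + (9*(-205))/(-10899) = 48840*(1/14289) - 1845*(-1/10899) = 1480/433 + 205/1211 = 1881045/524363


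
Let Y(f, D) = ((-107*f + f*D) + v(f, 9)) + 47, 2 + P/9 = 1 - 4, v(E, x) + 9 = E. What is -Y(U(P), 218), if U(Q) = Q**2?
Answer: -226838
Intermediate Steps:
v(E, x) = -9 + E
P = -45 (P = -18 + 9*(1 - 4) = -18 + 9*(-3) = -18 - 27 = -45)
Y(f, D) = 38 - 106*f + D*f (Y(f, D) = ((-107*f + f*D) + (-9 + f)) + 47 = ((-107*f + D*f) + (-9 + f)) + 47 = (-9 - 106*f + D*f) + 47 = 38 - 106*f + D*f)
-Y(U(P), 218) = -(38 - 106*(-45)**2 + 218*(-45)**2) = -(38 - 106*2025 + 218*2025) = -(38 - 214650 + 441450) = -1*226838 = -226838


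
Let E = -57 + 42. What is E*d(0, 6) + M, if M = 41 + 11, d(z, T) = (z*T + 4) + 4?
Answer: -68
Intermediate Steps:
E = -15
d(z, T) = 8 + T*z (d(z, T) = (T*z + 4) + 4 = (4 + T*z) + 4 = 8 + T*z)
M = 52
E*d(0, 6) + M = -15*(8 + 6*0) + 52 = -15*(8 + 0) + 52 = -15*8 + 52 = -120 + 52 = -68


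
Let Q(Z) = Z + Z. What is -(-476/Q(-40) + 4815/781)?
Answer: -189239/15620 ≈ -12.115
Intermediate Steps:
Q(Z) = 2*Z
-(-476/Q(-40) + 4815/781) = -(-476/(2*(-40)) + 4815/781) = -(-476/(-80) + 4815*(1/781)) = -(-476*(-1/80) + 4815/781) = -(119/20 + 4815/781) = -1*189239/15620 = -189239/15620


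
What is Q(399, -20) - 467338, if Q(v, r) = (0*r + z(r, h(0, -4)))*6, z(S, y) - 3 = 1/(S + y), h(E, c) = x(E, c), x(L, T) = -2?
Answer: -5140523/11 ≈ -4.6732e+5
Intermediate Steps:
h(E, c) = -2
z(S, y) = 3 + 1/(S + y)
Q(v, r) = 6*(-5 + 3*r)/(-2 + r) (Q(v, r) = (0*r + (1 + 3*r + 3*(-2))/(r - 2))*6 = (0 + (1 + 3*r - 6)/(-2 + r))*6 = (0 + (-5 + 3*r)/(-2 + r))*6 = ((-5 + 3*r)/(-2 + r))*6 = 6*(-5 + 3*r)/(-2 + r))
Q(399, -20) - 467338 = 6*(-5 + 3*(-20))/(-2 - 20) - 467338 = 6*(-5 - 60)/(-22) - 467338 = 6*(-1/22)*(-65) - 467338 = 195/11 - 467338 = -5140523/11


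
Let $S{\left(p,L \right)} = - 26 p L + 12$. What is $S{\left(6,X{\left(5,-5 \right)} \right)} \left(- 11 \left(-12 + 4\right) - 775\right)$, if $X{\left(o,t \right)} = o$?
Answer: $527616$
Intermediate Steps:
$S{\left(p,L \right)} = 12 - 26 L p$ ($S{\left(p,L \right)} = - 26 L p + 12 = 12 - 26 L p$)
$S{\left(6,X{\left(5,-5 \right)} \right)} \left(- 11 \left(-12 + 4\right) - 775\right) = \left(12 - 130 \cdot 6\right) \left(- 11 \left(-12 + 4\right) - 775\right) = \left(12 - 780\right) \left(\left(-11\right) \left(-8\right) - 775\right) = - 768 \left(88 - 775\right) = \left(-768\right) \left(-687\right) = 527616$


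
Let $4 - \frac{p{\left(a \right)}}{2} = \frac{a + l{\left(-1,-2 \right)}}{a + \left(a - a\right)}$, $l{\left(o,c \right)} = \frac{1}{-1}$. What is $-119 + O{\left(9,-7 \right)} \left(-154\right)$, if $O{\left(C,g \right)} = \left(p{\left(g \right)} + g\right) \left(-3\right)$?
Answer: $-713$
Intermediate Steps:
$l{\left(o,c \right)} = -1$
$p{\left(a \right)} = 8 - \frac{2 \left(-1 + a\right)}{a}$ ($p{\left(a \right)} = 8 - 2 \frac{a - 1}{a + \left(a - a\right)} = 8 - 2 \frac{-1 + a}{a + 0} = 8 - 2 \frac{-1 + a}{a} = 8 - \frac{2 \left(-1 + a\right)}{a}$)
$O{\left(C,g \right)} = -18 - \frac{6}{g} - 3 g$ ($O{\left(C,g \right)} = \left(\left(6 + \frac{2}{g}\right) + g\right) \left(-3\right) = \left(6 + g + \frac{2}{g}\right) \left(-3\right) = -18 - \frac{6}{g} - 3 g$)
$-119 + O{\left(9,-7 \right)} \left(-154\right) = -119 + \left(-18 - \frac{6}{-7} - -21\right) \left(-154\right) = -119 + \left(-18 - - \frac{6}{7} + 21\right) \left(-154\right) = -119 + \left(-18 + \frac{6}{7} + 21\right) \left(-154\right) = -119 + \frac{27}{7} \left(-154\right) = -119 - 594 = -713$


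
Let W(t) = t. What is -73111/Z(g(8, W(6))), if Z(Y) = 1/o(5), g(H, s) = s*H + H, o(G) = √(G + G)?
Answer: -73111*√10 ≈ -2.3120e+5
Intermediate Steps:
o(G) = √2*√G (o(G) = √(2*G) = √2*√G)
g(H, s) = H + H*s (g(H, s) = H*s + H = H + H*s)
Z(Y) = √10/10 (Z(Y) = 1/(√2*√5) = 1/(√10) = √10/10)
-73111/Z(g(8, W(6))) = -73111*√10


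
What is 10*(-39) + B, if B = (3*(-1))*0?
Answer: -390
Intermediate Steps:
B = 0 (B = -3*0 = 0)
10*(-39) + B = 10*(-39) + 0 = -390 + 0 = -390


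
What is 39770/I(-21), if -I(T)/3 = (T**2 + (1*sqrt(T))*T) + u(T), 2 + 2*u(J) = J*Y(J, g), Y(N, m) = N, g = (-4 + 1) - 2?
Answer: -21014468/1069251 - 222712*I*sqrt(21)/356417 ≈ -19.653 - 2.8635*I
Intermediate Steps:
g = -5 (g = -3 - 2 = -5)
u(J) = -1 + J**2/2 (u(J) = -1 + (J*J)/2 = -1 + J**2/2)
I(T) = 3 - 3*T**(3/2) - 9*T**2/2 (I(T) = -3*((T**2 + (1*sqrt(T))*T) + (-1 + T**2/2)) = -3*((T**2 + sqrt(T)*T) + (-1 + T**2/2)) = -3*((T**2 + T**(3/2)) + (-1 + T**2/2)) = -3*(-1 + T**(3/2) + 3*T**2/2) = 3 - 3*T**(3/2) - 9*T**2/2)
39770/I(-21) = 39770/(3 - (-63)*I*sqrt(21) - 9/2*(-21)**2) = 39770/(3 - (-63)*I*sqrt(21) - 9/2*441) = 39770/(3 + 63*I*sqrt(21) - 3969/2) = 39770/(-3963/2 + 63*I*sqrt(21))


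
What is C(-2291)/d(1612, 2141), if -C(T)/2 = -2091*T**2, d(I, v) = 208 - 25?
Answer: 7316661314/61 ≈ 1.1995e+8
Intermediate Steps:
d(I, v) = 183
C(T) = 4182*T**2 (C(T) = -(-4182)*T**2 = 4182*T**2)
C(-2291)/d(1612, 2141) = (4182*(-2291)**2)/183 = (4182*5248681)*(1/183) = 21949983942*(1/183) = 7316661314/61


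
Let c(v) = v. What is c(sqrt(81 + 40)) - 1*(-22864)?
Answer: 22875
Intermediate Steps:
c(sqrt(81 + 40)) - 1*(-22864) = sqrt(81 + 40) - 1*(-22864) = sqrt(121) + 22864 = 11 + 22864 = 22875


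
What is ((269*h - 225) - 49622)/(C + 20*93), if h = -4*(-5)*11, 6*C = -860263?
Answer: -55998/849103 ≈ -0.065950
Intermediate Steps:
C = -860263/6 (C = (⅙)*(-860263) = -860263/6 ≈ -1.4338e+5)
h = 220 (h = 20*11 = 220)
((269*h - 225) - 49622)/(C + 20*93) = ((269*220 - 225) - 49622)/(-860263/6 + 20*93) = ((59180 - 225) - 49622)/(-860263/6 + 1860) = (58955 - 49622)/(-849103/6) = 9333*(-6/849103) = -55998/849103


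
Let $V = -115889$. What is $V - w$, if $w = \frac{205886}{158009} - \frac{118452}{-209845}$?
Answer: $- \frac{3842639687564583}{33157398605} \approx -1.1589 \cdot 10^{5}$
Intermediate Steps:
$w = \frac{61920629738}{33157398605}$ ($w = 205886 \cdot \frac{1}{158009} - - \frac{118452}{209845} = \frac{205886}{158009} + \frac{118452}{209845} = \frac{61920629738}{33157398605} \approx 1.8675$)
$V - w = -115889 - \frac{61920629738}{33157398605} = - \frac{3842639687564583}{33157398605}$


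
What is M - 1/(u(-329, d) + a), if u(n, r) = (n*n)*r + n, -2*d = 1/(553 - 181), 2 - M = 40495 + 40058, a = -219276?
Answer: -13169634272167/163494361 ≈ -80551.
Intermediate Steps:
M = -80551 (M = 2 - (40495 + 40058) = 2 - 1*80553 = 2 - 80553 = -80551)
d = -1/744 (d = -1/(2*(553 - 181)) = -½/372 = -½*1/372 = -1/744 ≈ -0.0013441)
u(n, r) = n + r*n² (u(n, r) = n²*r + n = r*n² + n = n + r*n²)
M - 1/(u(-329, d) + a) = -80551 - 1/(-329*(1 - 329*(-1/744)) - 219276) = -80551 - 1/(-329*(1 + 329/744) - 219276) = -80551 - 1/(-329*1073/744 - 219276) = -80551 - 1/(-353017/744 - 219276) = -80551 - 1/(-163494361/744) = -80551 - 1*(-744/163494361) = -80551 + 744/163494361 = -13169634272167/163494361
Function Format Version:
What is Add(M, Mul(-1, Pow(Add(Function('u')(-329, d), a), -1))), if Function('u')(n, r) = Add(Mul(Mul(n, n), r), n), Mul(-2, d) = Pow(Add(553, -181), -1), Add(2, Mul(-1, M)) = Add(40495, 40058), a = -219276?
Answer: Rational(-13169634272167, 163494361) ≈ -80551.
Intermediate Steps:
M = -80551 (M = Add(2, Mul(-1, Add(40495, 40058))) = Add(2, Mul(-1, 80553)) = Add(2, -80553) = -80551)
d = Rational(-1, 744) (d = Mul(Rational(-1, 2), Pow(Add(553, -181), -1)) = Mul(Rational(-1, 2), Pow(372, -1)) = Mul(Rational(-1, 2), Rational(1, 372)) = Rational(-1, 744) ≈ -0.0013441)
Function('u')(n, r) = Add(n, Mul(r, Pow(n, 2))) (Function('u')(n, r) = Add(Mul(Pow(n, 2), r), n) = Add(Mul(r, Pow(n, 2)), n) = Add(n, Mul(r, Pow(n, 2))))
Add(M, Mul(-1, Pow(Add(Function('u')(-329, d), a), -1))) = Add(-80551, Mul(-1, Pow(Add(Mul(-329, Add(1, Mul(-329, Rational(-1, 744)))), -219276), -1))) = Add(-80551, Mul(-1, Pow(Add(Mul(-329, Add(1, Rational(329, 744))), -219276), -1))) = Add(-80551, Mul(-1, Pow(Add(Mul(-329, Rational(1073, 744)), -219276), -1))) = Add(-80551, Mul(-1, Pow(Add(Rational(-353017, 744), -219276), -1))) = Add(-80551, Mul(-1, Pow(Rational(-163494361, 744), -1))) = Add(-80551, Mul(-1, Rational(-744, 163494361))) = Add(-80551, Rational(744, 163494361)) = Rational(-13169634272167, 163494361)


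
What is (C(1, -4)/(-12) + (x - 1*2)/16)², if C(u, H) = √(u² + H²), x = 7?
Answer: 497/2304 - 5*√17/96 ≈ 0.00096672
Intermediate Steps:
C(u, H) = √(H² + u²)
(C(1, -4)/(-12) + (x - 1*2)/16)² = (√((-4)² + 1²)/(-12) + (7 - 1*2)/16)² = (√(16 + 1)*(-1/12) + (7 - 2)*(1/16))² = (√17*(-1/12) + 5*(1/16))² = (-√17/12 + 5/16)² = (5/16 - √17/12)²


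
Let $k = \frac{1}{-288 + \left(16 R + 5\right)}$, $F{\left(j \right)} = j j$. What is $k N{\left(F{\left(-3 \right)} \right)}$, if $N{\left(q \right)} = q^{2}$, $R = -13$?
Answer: $- \frac{81}{491} \approx -0.16497$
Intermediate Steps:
$F{\left(j \right)} = j^{2}$
$k = - \frac{1}{491}$ ($k = \frac{1}{-288 + \left(16 \left(-13\right) + 5\right)} = \frac{1}{-288 + \left(-208 + 5\right)} = \frac{1}{-288 - 203} = \frac{1}{-491} = - \frac{1}{491} \approx -0.0020367$)
$k N{\left(F{\left(-3 \right)} \right)} = - \frac{\left(\left(-3\right)^{2}\right)^{2}}{491} = - \frac{9^{2}}{491} = \left(- \frac{1}{491}\right) 81 = - \frac{81}{491}$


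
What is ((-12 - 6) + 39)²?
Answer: 441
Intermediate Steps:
((-12 - 6) + 39)² = (-18 + 39)² = 21² = 441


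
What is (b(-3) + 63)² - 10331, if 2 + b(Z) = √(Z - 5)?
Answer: -6618 + 244*I*√2 ≈ -6618.0 + 345.07*I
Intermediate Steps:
b(Z) = -2 + √(-5 + Z) (b(Z) = -2 + √(Z - 5) = -2 + √(-5 + Z))
(b(-3) + 63)² - 10331 = ((-2 + √(-5 - 3)) + 63)² - 10331 = ((-2 + √(-8)) + 63)² - 10331 = ((-2 + 2*I*√2) + 63)² - 10331 = (61 + 2*I*√2)² - 10331 = -10331 + (61 + 2*I*√2)²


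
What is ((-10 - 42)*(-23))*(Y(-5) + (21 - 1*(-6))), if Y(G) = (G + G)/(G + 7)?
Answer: 26312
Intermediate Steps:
Y(G) = 2*G/(7 + G) (Y(G) = (2*G)/(7 + G) = 2*G/(7 + G))
((-10 - 42)*(-23))*(Y(-5) + (21 - 1*(-6))) = ((-10 - 42)*(-23))*(2*(-5)/(7 - 5) + (21 - 1*(-6))) = (-52*(-23))*(2*(-5)/2 + (21 + 6)) = 1196*(2*(-5)*(1/2) + 27) = 1196*(-5 + 27) = 1196*22 = 26312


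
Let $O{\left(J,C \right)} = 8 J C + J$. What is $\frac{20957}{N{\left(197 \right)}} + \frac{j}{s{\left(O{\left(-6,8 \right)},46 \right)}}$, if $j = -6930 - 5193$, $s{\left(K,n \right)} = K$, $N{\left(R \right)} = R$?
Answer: $\frac{3520487}{25610} \approx 137.47$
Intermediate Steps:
$O{\left(J,C \right)} = J + 8 C J$ ($O{\left(J,C \right)} = 8 C J + J = J + 8 C J$)
$j = -12123$ ($j = -6930 - 5193 = -12123$)
$\frac{20957}{N{\left(197 \right)}} + \frac{j}{s{\left(O{\left(-6,8 \right)},46 \right)}} = \frac{20957}{197} - \frac{12123}{\left(-6\right) \left(1 + 8 \cdot 8\right)} = 20957 \cdot \frac{1}{197} - \frac{12123}{\left(-6\right) \left(1 + 64\right)} = \frac{20957}{197} - \frac{12123}{\left(-6\right) 65} = \frac{20957}{197} - \frac{12123}{-390} = \frac{20957}{197} - - \frac{4041}{130} = \frac{20957}{197} + \frac{4041}{130} = \frac{3520487}{25610}$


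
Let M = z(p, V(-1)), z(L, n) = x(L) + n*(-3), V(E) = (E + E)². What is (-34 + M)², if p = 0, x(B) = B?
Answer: 2116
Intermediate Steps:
V(E) = 4*E² (V(E) = (2*E)² = 4*E²)
z(L, n) = L - 3*n (z(L, n) = L + n*(-3) = L - 3*n)
M = -12 (M = 0 - 12*(-1)² = 0 - 12 = -12)
(-34 + M)² = (-34 - 12)² = (-46)² = 2116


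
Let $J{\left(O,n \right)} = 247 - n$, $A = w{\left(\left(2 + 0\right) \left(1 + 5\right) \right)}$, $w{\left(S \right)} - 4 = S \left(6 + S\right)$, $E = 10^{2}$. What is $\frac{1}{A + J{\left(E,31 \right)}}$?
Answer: $\frac{1}{436} \approx 0.0022936$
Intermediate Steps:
$E = 100$
$w{\left(S \right)} = 4 + S \left(6 + S\right)$
$A = 220$ ($A = 4 + \left(\left(2 + 0\right) \left(1 + 5\right)\right)^{2} + 6 \left(2 + 0\right) \left(1 + 5\right) = 4 + \left(2 \cdot 6\right)^{2} + 6 \cdot 2 \cdot 6 = 4 + 12^{2} + 6 \cdot 12 = 4 + 144 + 72 = 220$)
$\frac{1}{A + J{\left(E,31 \right)}} = \frac{1}{220 + \left(247 - 31\right)} = \frac{1}{220 + 216} = \frac{1}{436}$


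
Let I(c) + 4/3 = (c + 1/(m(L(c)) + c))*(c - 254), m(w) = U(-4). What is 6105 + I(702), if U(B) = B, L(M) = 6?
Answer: 335668523/1047 ≈ 3.2060e+5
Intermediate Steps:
m(w) = -4
I(c) = -4/3 + (-254 + c)*(c + 1/(-4 + c)) (I(c) = -4/3 + (c + 1/(-4 + c))*(c - 254) = -4/3 + (c + 1/(-4 + c))*(-254 + c) = -4/3 + (-254 + c)*(c + 1/(-4 + c)))
6105 + I(702) = 6105 + (-746 - 774*702² + 3*702³ + 3047*702)/(3*(-4 + 702)) = 6105 + (⅓)*(-746 - 774*492804 + 3*345948408 + 2138994)/698 = 6105 + (⅓)*(1/698)*(-746 - 381430296 + 1037845224 + 2138994) = 6105 + (⅓)*(1/698)*658553176 = 6105 + 329276588/1047 = 335668523/1047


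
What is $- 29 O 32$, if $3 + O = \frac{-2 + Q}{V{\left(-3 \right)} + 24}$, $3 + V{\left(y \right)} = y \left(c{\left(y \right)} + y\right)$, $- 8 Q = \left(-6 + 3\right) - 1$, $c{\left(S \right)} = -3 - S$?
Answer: $\frac{14152}{5} \approx 2830.4$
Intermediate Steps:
$Q = \frac{1}{2}$ ($Q = - \frac{\left(-6 + 3\right) - 1}{8} = - \frac{-3 - 1}{8} = \left(- \frac{1}{8}\right) \left(-4\right) = \frac{1}{2} \approx 0.5$)
$V{\left(y \right)} = -3 - 3 y$ ($V{\left(y \right)} = -3 + y \left(\left(-3 - y\right) + y\right) = -3 + y \left(-3\right) = -3 - 3 y$)
$O = - \frac{61}{20}$ ($O = -3 + \frac{-2 + \frac{1}{2}}{\left(-3 - -9\right) + 24} = -3 - \frac{3}{2 \left(\left(-3 + 9\right) + 24\right)} = -3 - \frac{3}{2 \left(6 + 24\right)} = -3 - \frac{3}{2 \cdot 30} = -3 - \frac{1}{20} = - \frac{61}{20} \approx -3.05$)
$- 29 O 32 = \left(-29\right) \left(- \frac{61}{20}\right) 32 = \frac{1769}{20} \cdot 32 = \frac{14152}{5}$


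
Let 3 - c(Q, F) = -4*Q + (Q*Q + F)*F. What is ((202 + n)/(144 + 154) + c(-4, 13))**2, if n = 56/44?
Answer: 407161400464/2686321 ≈ 1.5157e+5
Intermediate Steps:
n = 14/11 (n = 56*(1/44) = 14/11 ≈ 1.2727)
c(Q, F) = 3 + 4*Q - F*(F + Q**2) (c(Q, F) = 3 - (-4*Q + (Q*Q + F)*F) = 3 - (-4*Q + (Q**2 + F)*F) = 3 - (-4*Q + (F + Q**2)*F) = 3 - (-4*Q + F*(F + Q**2)) = 3 + (4*Q - F*(F + Q**2)) = 3 + 4*Q - F*(F + Q**2))
((202 + n)/(144 + 154) + c(-4, 13))**2 = ((202 + 14/11)/(144 + 154) + (3 - 1*13**2 + 4*(-4) - 1*13*(-4)**2))**2 = ((2236/11)/298 + (3 - 1*169 - 16 - 1*13*16))**2 = ((2236/11)*(1/298) + (3 - 169 - 16 - 208))**2 = (1118/1639 - 390)**2 = (-638092/1639)**2 = 407161400464/2686321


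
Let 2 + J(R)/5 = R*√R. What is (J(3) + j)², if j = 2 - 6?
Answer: 871 - 420*√3 ≈ 143.54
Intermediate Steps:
J(R) = -10 + 5*R^(3/2) (J(R) = -10 + 5*(R*√R) = -10 + 5*R^(3/2))
j = -4
(J(3) + j)² = ((-10 + 5*3^(3/2)) - 4)² = ((-10 + 5*(3*√3)) - 4)² = ((-10 + 15*√3) - 4)² = (-14 + 15*√3)²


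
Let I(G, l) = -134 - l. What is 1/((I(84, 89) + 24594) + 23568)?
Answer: 1/47939 ≈ 2.0860e-5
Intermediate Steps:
1/((I(84, 89) + 24594) + 23568) = 1/(((-134 - 1*89) + 24594) + 23568) = 1/(((-134 - 89) + 24594) + 23568) = 1/((-223 + 24594) + 23568) = 1/(24371 + 23568) = 1/47939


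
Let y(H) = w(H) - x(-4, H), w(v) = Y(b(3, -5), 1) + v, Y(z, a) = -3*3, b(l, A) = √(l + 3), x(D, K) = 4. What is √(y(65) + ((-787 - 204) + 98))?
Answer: 29*I ≈ 29.0*I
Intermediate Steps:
b(l, A) = √(3 + l)
Y(z, a) = -9
w(v) = -9 + v
y(H) = -13 + H (y(H) = (-9 + H) - 1*4 = (-9 + H) - 4 = -13 + H)
√(y(65) + ((-787 - 204) + 98)) = √((-13 + 65) + ((-787 - 204) + 98)) = √(52 + (-991 + 98)) = √(52 - 893) = √(-841) = 29*I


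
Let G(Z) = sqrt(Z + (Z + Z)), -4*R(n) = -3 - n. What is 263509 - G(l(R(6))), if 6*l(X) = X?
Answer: 263509 - 3*sqrt(2)/4 ≈ 2.6351e+5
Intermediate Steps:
R(n) = 3/4 + n/4 (R(n) = -(-3 - n)/4 = 3/4 + n/4)
l(X) = X/6
G(Z) = sqrt(3)*sqrt(Z) (G(Z) = sqrt(Z + 2*Z) = sqrt(3*Z) = sqrt(3)*sqrt(Z))
263509 - G(l(R(6))) = 263509 - sqrt(3)*sqrt((3/4 + (1/4)*6)/6) = 263509 - sqrt(3)*sqrt((3/4 + 3/2)/6) = 263509 - sqrt(3)*sqrt((1/6)*(9/4)) = 263509 - sqrt(3)*sqrt(3/8) = 263509 - sqrt(3)*sqrt(6)/4 = 263509 - 3*sqrt(2)/4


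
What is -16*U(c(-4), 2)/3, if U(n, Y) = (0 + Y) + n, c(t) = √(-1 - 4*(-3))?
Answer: -32/3 - 16*√11/3 ≈ -28.355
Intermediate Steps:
c(t) = √11 (c(t) = √(-1 + 12) = √11)
U(n, Y) = Y + n
-16*U(c(-4), 2)/3 = -16*(2 + √11)/3 = (-32 - 16*√11)*(⅓) = -32/3 - 16*√11/3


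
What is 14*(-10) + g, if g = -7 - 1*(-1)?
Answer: -146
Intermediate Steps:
g = -6 (g = -7 + 1 = -6)
14*(-10) + g = 14*(-10) - 6 = -140 - 6 = -146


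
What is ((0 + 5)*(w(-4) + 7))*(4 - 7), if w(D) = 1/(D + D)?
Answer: -825/8 ≈ -103.13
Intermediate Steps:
w(D) = 1/(2*D)
((0 + 5)*(w(-4) + 7))*(4 - 7) = ((0 + 5)*((1/2)/(-4) + 7))*(4 - 7) = (5*((1/2)*(-1/4) + 7))*(-3) = (5*(-1/8 + 7))*(-3) = (5*(55/8))*(-3) = (275/8)*(-3) = -825/8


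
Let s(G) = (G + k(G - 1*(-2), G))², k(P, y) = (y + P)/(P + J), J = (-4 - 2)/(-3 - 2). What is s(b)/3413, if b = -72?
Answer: 144696841/100970192 ≈ 1.4331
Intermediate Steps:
J = 6/5 (J = -6/(-5) = -6*(-⅕) = 6/5 ≈ 1.2000)
k(P, y) = (P + y)/(6/5 + P) (k(P, y) = (y + P)/(P + 6/5) = (P + y)/(6/5 + P))
s(G) = (G + 5*(2 + 2*G)/(16 + 5*G))² (s(G) = (G + 5*((G - 1*(-2)) + G)/(6 + 5*(G - 1*(-2))))² = (G + 5*((G + 2) + G)/(6 + 5*(G + 2)))² = (G + 5*((2 + G) + G)/(6 + 5*(2 + G)))² = (G + 5*(2 + 2*G)/(6 + (10 + 5*G)))² = (G + 5*(2 + 2*G)/(16 + 5*G))²)
s(b)/3413 = ((10 + 5*(-72)² + 26*(-72))²/(16 + 5*(-72))²)/3413 = ((10 + 5*5184 - 1872)²/(16 - 360)²)*(1/3413) = ((10 + 25920 - 1872)²/(-344)²)*(1/3413) = ((1/118336)*24058²)*(1/3413) = ((1/118336)*578787364)*(1/3413) = (144696841/29584)*(1/3413) = 144696841/100970192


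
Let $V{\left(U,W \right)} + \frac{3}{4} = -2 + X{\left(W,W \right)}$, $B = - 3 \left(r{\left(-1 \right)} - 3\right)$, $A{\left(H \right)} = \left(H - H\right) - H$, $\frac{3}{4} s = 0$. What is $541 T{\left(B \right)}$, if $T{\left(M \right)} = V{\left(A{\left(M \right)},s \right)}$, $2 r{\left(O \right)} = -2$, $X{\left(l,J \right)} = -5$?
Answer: $- \frac{16771}{4} \approx -4192.8$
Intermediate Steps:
$s = 0$ ($s = \frac{4}{3} \cdot 0 = 0$)
$r{\left(O \right)} = -1$ ($r{\left(O \right)} = \frac{1}{2} \left(-2\right) = -1$)
$A{\left(H \right)} = - H$ ($A{\left(H \right)} = 0 - H = - H$)
$B = 12$ ($B = - 3 \left(-1 - 3\right) = \left(-3\right) \left(-4\right) = 12$)
$V{\left(U,W \right)} = - \frac{31}{4}$ ($V{\left(U,W \right)} = - \frac{3}{4} - 7 = - \frac{31}{4}$)
$T{\left(M \right)} = - \frac{31}{4}$
$541 T{\left(B \right)} = 541 \left(- \frac{31}{4}\right) = - \frac{16771}{4}$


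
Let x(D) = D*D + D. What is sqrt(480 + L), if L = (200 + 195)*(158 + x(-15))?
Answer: 4*sqrt(9115) ≈ 381.89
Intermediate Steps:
x(D) = D + D**2 (x(D) = D**2 + D = D + D**2)
L = 145360 (L = (200 + 195)*(158 - 15*(1 - 15)) = 395*(158 - 15*(-14)) = 395*(158 + 210) = 395*368 = 145360)
sqrt(480 + L) = sqrt(480 + 145360) = sqrt(145840) = 4*sqrt(9115)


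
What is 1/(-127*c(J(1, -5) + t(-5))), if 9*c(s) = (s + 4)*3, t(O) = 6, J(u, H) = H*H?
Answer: -3/4445 ≈ -0.00067492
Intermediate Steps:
J(u, H) = H²
c(s) = 4/3 + s/3 (c(s) = ((s + 4)*3)/9 = ((4 + s)*3)/9 = (12 + 3*s)/9 = 4/3 + s/3)
1/(-127*c(J(1, -5) + t(-5))) = 1/(-127*(4/3 + ((-5)² + 6)/3)) = 1/(-127*(4/3 + (25 + 6)/3)) = 1/(-127*(4/3 + (⅓)*31)) = 1/(-127*(4/3 + 31/3)) = 1/(-127*35/3) = 1/(-4445/3) = -3/4445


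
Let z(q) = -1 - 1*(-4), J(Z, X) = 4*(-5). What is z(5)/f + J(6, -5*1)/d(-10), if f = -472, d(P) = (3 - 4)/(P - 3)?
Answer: -122723/472 ≈ -260.01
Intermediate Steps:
J(Z, X) = -20
d(P) = -1/(-3 + P)
z(q) = 3 (z(q) = -1 + 4 = 3)
z(5)/f + J(6, -5*1)/d(-10) = 3/(-472) - 20/((-1/(-3 - 10))) = 3*(-1/472) - 20/((-1/(-13))) = -3/472 - 20/((-1*(-1/13))) = -3/472 - 20/1/13 = -3/472 - 20*13 = -3/472 - 260 = -122723/472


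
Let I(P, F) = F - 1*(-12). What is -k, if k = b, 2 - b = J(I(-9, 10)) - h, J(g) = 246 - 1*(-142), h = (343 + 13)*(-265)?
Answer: 94726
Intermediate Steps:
I(P, F) = 12 + F (I(P, F) = F + 12 = 12 + F)
h = -94340 (h = 356*(-265) = -94340)
J(g) = 388 (J(g) = 246 + 142 = 388)
b = -94726 (b = 2 - (388 - 1*(-94340)) = 2 - (388 + 94340) = 2 - 1*94728 = 2 - 94728 = -94726)
k = -94726
-k = -1*(-94726) = 94726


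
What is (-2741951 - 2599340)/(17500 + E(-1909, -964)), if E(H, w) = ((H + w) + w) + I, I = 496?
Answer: -5341291/14159 ≈ -377.24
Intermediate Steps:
E(H, w) = 496 + H + 2*w (E(H, w) = ((H + w) + w) + 496 = (H + 2*w) + 496 = 496 + H + 2*w)
(-2741951 - 2599340)/(17500 + E(-1909, -964)) = (-2741951 - 2599340)/(17500 + (496 - 1909 + 2*(-964))) = -5341291/(17500 + (496 - 1909 - 1928)) = -5341291/(17500 - 3341) = -5341291/14159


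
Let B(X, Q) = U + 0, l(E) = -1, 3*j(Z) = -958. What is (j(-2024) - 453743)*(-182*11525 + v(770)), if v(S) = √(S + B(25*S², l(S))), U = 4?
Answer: 2857255341850/3 - 1362187*√86 ≈ 9.5241e+11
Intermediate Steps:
j(Z) = -958/3 (j(Z) = (⅓)*(-958) = -958/3)
B(X, Q) = 4 (B(X, Q) = 4 + 0 = 4)
v(S) = √(4 + S) (v(S) = √(S + 4) = √(4 + S))
(j(-2024) - 453743)*(-182*11525 + v(770)) = (-958/3 - 453743)*(-182*11525 + √(4 + 770)) = -1362187*(-2097550 + √774)/3 = -1362187*(-2097550 + 3*√86)/3 = 2857255341850/3 - 1362187*√86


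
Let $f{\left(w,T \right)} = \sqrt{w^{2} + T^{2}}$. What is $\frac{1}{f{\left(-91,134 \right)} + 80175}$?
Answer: $\frac{80175}{6428004388} - \frac{\sqrt{26237}}{6428004388} \approx 1.2448 \cdot 10^{-5}$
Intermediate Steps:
$f{\left(w,T \right)} = \sqrt{T^{2} + w^{2}}$
$\frac{1}{f{\left(-91,134 \right)} + 80175} = \frac{1}{\sqrt{134^{2} + \left(-91\right)^{2}} + 80175} = \frac{1}{\sqrt{17956 + 8281} + 80175} = \frac{1}{\sqrt{26237} + 80175} = \frac{1}{80175 + \sqrt{26237}}$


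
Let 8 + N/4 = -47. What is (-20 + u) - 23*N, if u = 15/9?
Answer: 15125/3 ≈ 5041.7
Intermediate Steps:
u = 5/3 (u = 15*(⅑) = 5/3 ≈ 1.6667)
N = -220 (N = -32 + 4*(-47) = -32 - 188 = -220)
(-20 + u) - 23*N = (-20 + 5/3) - 23*(-220) = -55/3 + 5060 = 15125/3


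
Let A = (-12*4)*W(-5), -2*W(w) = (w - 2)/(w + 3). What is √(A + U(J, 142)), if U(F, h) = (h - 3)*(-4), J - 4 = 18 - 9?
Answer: 2*I*√118 ≈ 21.726*I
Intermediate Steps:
W(w) = -(-2 + w)/(2*(3 + w)) (W(w) = -(w - 2)/(2*(w + 3)) = -(-2 + w)/(2*(3 + w)))
A = 84 (A = (-12*4)*((2 - 1*(-5))/(2*(3 - 5))) = -24*(2 + 5)/(-2) = -24*(-1)*7/2 = -48*(-7/4) = 84)
J = 13 (J = 4 + (18 - 9) = 4 + 9 = 13)
U(F, h) = 12 - 4*h (U(F, h) = (-3 + h)*(-4) = 12 - 4*h)
√(A + U(J, 142)) = √(84 + (12 - 4*142)) = √(84 + (12 - 568)) = √(84 - 556) = √(-472) = 2*I*√118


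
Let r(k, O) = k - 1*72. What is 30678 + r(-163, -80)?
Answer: 30443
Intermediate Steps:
r(k, O) = -72 + k (r(k, O) = k - 72 = -72 + k)
30678 + r(-163, -80) = 30678 + (-72 - 163) = 30678 - 235 = 30443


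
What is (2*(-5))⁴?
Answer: 10000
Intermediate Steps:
(2*(-5))⁴ = (-10)⁴ = 10000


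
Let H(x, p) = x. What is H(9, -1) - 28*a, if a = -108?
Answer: 3033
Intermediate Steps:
H(9, -1) - 28*a = 9 - 28*(-108) = 9 + 3024 = 3033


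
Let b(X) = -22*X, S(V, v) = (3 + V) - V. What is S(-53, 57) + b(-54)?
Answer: 1191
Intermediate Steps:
S(V, v) = 3
S(-53, 57) + b(-54) = 3 - 22*(-54) = 3 + 1188 = 1191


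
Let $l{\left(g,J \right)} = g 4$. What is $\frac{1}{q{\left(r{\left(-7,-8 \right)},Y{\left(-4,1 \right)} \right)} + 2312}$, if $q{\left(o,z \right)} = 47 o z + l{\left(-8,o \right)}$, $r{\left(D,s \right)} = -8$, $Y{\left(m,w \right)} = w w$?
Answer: $\frac{1}{1904} \approx 0.00052521$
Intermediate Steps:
$l{\left(g,J \right)} = 4 g$
$Y{\left(m,w \right)} = w^{2}$
$q{\left(o,z \right)} = -32 + 47 o z$ ($q{\left(o,z \right)} = 47 o z + 4 \left(-8\right) = 47 o z - 32 = -32 + 47 o z$)
$\frac{1}{q{\left(r{\left(-7,-8 \right)},Y{\left(-4,1 \right)} \right)} + 2312} = \frac{1}{\left(-32 + 47 \left(-8\right) 1^{2}\right) + 2312} = \frac{1}{\left(-32 + 47 \left(-8\right) 1\right) + 2312} = \frac{1}{\left(-32 - 376\right) + 2312} = \frac{1}{-408 + 2312} = \frac{1}{1904}$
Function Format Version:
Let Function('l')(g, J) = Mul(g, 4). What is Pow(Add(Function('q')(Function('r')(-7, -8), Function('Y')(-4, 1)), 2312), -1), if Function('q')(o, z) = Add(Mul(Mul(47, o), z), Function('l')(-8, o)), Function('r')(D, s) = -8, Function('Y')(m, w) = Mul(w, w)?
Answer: Rational(1, 1904) ≈ 0.00052521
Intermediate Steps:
Function('l')(g, J) = Mul(4, g)
Function('Y')(m, w) = Pow(w, 2)
Function('q')(o, z) = Add(-32, Mul(47, o, z)) (Function('q')(o, z) = Add(Mul(Mul(47, o), z), Mul(4, -8)) = Add(Mul(47, o, z), -32) = Add(-32, Mul(47, o, z)))
Pow(Add(Function('q')(Function('r')(-7, -8), Function('Y')(-4, 1)), 2312), -1) = Pow(Add(Add(-32, Mul(47, -8, Pow(1, 2))), 2312), -1) = Pow(Add(Add(-32, Mul(47, -8, 1)), 2312), -1) = Pow(Add(Add(-32, -376), 2312), -1) = Pow(Add(-408, 2312), -1) = Pow(1904, -1) = Rational(1, 1904)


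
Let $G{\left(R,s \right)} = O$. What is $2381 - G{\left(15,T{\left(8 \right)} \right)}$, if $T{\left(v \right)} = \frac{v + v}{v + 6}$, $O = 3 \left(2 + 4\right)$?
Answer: $2363$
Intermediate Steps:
$O = 18$ ($O = 3 \cdot 6 = 18$)
$T{\left(v \right)} = \frac{2 v}{6 + v}$
$G{\left(R,s \right)} = 18$
$2381 - G{\left(15,T{\left(8 \right)} \right)} = 2381 - 18 = 2363$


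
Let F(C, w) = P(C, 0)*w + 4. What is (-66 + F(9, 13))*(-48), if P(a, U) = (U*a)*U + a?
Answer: -2640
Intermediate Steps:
P(a, U) = a + a*U² (P(a, U) = a*U² + a = a + a*U²)
F(C, w) = 4 + C*w (F(C, w) = (C*(1 + 0²))*w + 4 = (C*(1 + 0))*w + 4 = (C*1)*w + 4 = C*w + 4 = 4 + C*w)
(-66 + F(9, 13))*(-48) = (-66 + (4 + 9*13))*(-48) = (-66 + (4 + 117))*(-48) = (-66 + 121)*(-48) = 55*(-48) = -2640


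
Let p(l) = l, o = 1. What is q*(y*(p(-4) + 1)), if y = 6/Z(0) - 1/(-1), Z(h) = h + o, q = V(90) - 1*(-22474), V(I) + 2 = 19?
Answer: -472311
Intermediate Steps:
V(I) = 17 (V(I) = -2 + 19 = 17)
q = 22491 (q = 17 - 1*(-22474) = 17 + 22474 = 22491)
Z(h) = 1 + h (Z(h) = h + 1 = 1 + h)
y = 7 (y = 6/(1 + 0) - 1/(-1) = 6/1 - 1*(-1) = 6*1 + 1 = 6 + 1 = 7)
q*(y*(p(-4) + 1)) = 22491*(7*(-4 + 1)) = 22491*(7*(-3)) = 22491*(-21) = -472311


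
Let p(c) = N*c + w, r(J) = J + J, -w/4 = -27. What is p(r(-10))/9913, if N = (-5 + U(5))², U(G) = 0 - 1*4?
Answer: -1512/9913 ≈ -0.15253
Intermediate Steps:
w = 108 (w = -4*(-27) = 108)
U(G) = -4 (U(G) = 0 - 4 = -4)
r(J) = 2*J
N = 81 (N = (-5 - 4)² = (-9)² = 81)
p(c) = 108 + 81*c (p(c) = 81*c + 108 = 108 + 81*c)
p(r(-10))/9913 = (108 + 81*(2*(-10)))/9913 = (108 + 81*(-20))*(1/9913) = (108 - 1620)*(1/9913) = -1512*1/9913 = -1512/9913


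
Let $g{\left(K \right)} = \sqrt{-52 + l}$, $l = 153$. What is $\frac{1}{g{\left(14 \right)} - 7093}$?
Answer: $- \frac{7093}{50310548} - \frac{\sqrt{101}}{50310548} \approx -0.00014118$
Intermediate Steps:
$g{\left(K \right)} = \sqrt{101}$ ($g{\left(K \right)} = \sqrt{-52 + 153} = \sqrt{101}$)
$\frac{1}{g{\left(14 \right)} - 7093} = \frac{1}{\sqrt{101} - 7093} = \frac{1}{-7093 + \sqrt{101}}$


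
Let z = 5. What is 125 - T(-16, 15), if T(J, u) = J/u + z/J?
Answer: 30331/240 ≈ 126.38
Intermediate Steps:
T(J, u) = 5/J + J/u (T(J, u) = J/u + 5/J = 5/J + J/u)
125 - T(-16, 15) = 125 - (5/(-16) - 16/15) = 125 - (5*(-1/16) - 16*1/15) = 125 - (-5/16 - 16/15) = 125 - 1*(-331/240) = 125 + 331/240 = 30331/240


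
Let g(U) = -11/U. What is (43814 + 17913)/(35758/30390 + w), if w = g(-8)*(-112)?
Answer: -937941765/2322151 ≈ -403.91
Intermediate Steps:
w = -154 (w = -11/(-8)*(-112) = -11*(-1/8)*(-112) = (11/8)*(-112) = -154)
(43814 + 17913)/(35758/30390 + w) = (43814 + 17913)/(35758/30390 - 154) = 61727/(35758*(1/30390) - 154) = 61727/(17879/15195 - 154) = 61727/(-2322151/15195) = 61727*(-15195/2322151) = -937941765/2322151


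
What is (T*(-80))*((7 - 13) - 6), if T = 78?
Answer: 74880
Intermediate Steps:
(T*(-80))*((7 - 13) - 6) = (78*(-80))*((7 - 13) - 6) = -6240*(-6 - 6) = -6240*(-12) = 74880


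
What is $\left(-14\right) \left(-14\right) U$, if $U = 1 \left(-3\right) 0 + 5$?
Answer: $980$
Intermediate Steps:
$U = 5$ ($U = \left(-3\right) 0 + 5 = 0 + 5 = 5$)
$\left(-14\right) \left(-14\right) U = \left(-14\right) \left(-14\right) 5 = 196 \cdot 5 = 980$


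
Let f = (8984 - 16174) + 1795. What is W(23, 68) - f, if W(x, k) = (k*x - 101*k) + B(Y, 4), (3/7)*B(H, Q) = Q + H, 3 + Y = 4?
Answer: 308/3 ≈ 102.67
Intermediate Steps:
Y = 1 (Y = -3 + 4 = 1)
B(H, Q) = 7*H/3 + 7*Q/3 (B(H, Q) = 7*(Q + H)/3 = 7*(H + Q)/3 = 7*H/3 + 7*Q/3)
W(x, k) = 35/3 - 101*k + k*x (W(x, k) = (k*x - 101*k) + ((7/3)*1 + (7/3)*4) = (-101*k + k*x) + (7/3 + 28/3) = (-101*k + k*x) + 35/3 = 35/3 - 101*k + k*x)
f = -5395 (f = -7190 + 1795 = -5395)
W(23, 68) - f = (35/3 - 101*68 + 68*23) - 1*(-5395) = (35/3 - 6868 + 1564) + 5395 = -15877/3 + 5395 = 308/3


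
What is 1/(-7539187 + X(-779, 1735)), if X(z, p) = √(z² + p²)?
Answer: -7539187/56839337003903 - √3617066/56839337003903 ≈ -1.3267e-7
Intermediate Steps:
X(z, p) = √(p² + z²)
1/(-7539187 + X(-779, 1735)) = 1/(-7539187 + √(1735² + (-779)²)) = 1/(-7539187 + √(3010225 + 606841)) = 1/(-7539187 + √3617066)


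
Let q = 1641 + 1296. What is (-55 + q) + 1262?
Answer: 4144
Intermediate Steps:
q = 2937
(-55 + q) + 1262 = (-55 + 2937) + 1262 = 2882 + 1262 = 4144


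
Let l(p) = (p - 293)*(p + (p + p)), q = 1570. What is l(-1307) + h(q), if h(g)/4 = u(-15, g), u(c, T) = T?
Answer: 6279880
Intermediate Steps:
l(p) = 3*p*(-293 + p) (l(p) = (-293 + p)*(p + 2*p) = (-293 + p)*(3*p) = 3*p*(-293 + p))
h(g) = 4*g
l(-1307) + h(q) = 3*(-1307)*(-293 - 1307) + 4*1570 = 3*(-1307)*(-1600) + 6280 = 6273600 + 6280 = 6279880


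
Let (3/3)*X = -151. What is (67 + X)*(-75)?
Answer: 6300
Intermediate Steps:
X = -151
(67 + X)*(-75) = (67 - 151)*(-75) = -84*(-75) = 6300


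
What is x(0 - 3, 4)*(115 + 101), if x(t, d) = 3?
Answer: 648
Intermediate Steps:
x(0 - 3, 4)*(115 + 101) = 3*(115 + 101) = 3*216 = 648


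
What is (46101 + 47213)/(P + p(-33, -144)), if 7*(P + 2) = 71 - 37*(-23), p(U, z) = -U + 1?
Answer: 326599/573 ≈ 569.98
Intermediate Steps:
p(U, z) = 1 - U
P = 908/7 (P = -2 + (71 - 37*(-23))/7 = -2 + (71 + 851)/7 = -2 + (⅐)*922 = -2 + 922/7 = 908/7 ≈ 129.71)
(46101 + 47213)/(P + p(-33, -144)) = (46101 + 47213)/(908/7 + (1 - 1*(-33))) = 93314/(908/7 + (1 + 33)) = 93314/(908/7 + 34) = 93314/(1146/7) = 93314*(7/1146) = 326599/573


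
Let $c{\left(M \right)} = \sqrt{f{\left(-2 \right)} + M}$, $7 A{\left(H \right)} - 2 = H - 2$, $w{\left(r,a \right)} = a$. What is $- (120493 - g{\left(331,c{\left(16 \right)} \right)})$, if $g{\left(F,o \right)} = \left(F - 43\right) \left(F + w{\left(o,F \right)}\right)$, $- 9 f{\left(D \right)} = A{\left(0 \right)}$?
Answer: $70163$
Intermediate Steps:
$A{\left(H \right)} = \frac{H}{7}$ ($A{\left(H \right)} = \frac{2}{7} + \frac{H - 2}{7} = \frac{2}{7} + \frac{-2 + H}{7} = \frac{2}{7} + \left(- \frac{2}{7} + \frac{H}{7}\right) = \frac{H}{7}$)
$f{\left(D \right)} = 0$ ($f{\left(D \right)} = - \frac{\frac{1}{7} \cdot 0}{9} = \left(- \frac{1}{9}\right) 0 = 0$)
$c{\left(M \right)} = \sqrt{M}$ ($c{\left(M \right)} = \sqrt{0 + M} = \sqrt{M}$)
$g{\left(F,o \right)} = 2 F \left(-43 + F\right)$ ($g{\left(F,o \right)} = \left(F - 43\right) \left(F + F\right) = \left(-43 + F\right) 2 F = 2 F \left(-43 + F\right)$)
$- (120493 - g{\left(331,c{\left(16 \right)} \right)}) = - (120493 - 2 \cdot 331 \left(-43 + 331\right)) = - (120493 - 2 \cdot 331 \cdot 288) = - (120493 - 190656) = \left(-1\right) \left(-70163\right) = 70163$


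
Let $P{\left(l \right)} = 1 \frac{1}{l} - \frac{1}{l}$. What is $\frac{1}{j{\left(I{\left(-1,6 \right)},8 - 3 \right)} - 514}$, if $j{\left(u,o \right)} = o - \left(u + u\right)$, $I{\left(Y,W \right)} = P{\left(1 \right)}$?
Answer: $- \frac{1}{509} \approx -0.0019646$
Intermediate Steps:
$P{\left(l \right)} = 0$ ($P{\left(l \right)} = \frac{1}{l} - \frac{1}{l} = 0$)
$I{\left(Y,W \right)} = 0$
$j{\left(u,o \right)} = o - 2 u$
$\frac{1}{j{\left(I{\left(-1,6 \right)},8 - 3 \right)} - 514} = \frac{1}{\left(\left(8 - 3\right) - 0\right) - 514} = \frac{1}{\left(\left(8 - 3\right) + 0\right) - 514} = \frac{1}{\left(5 + 0\right) - 514} = \frac{1}{5 - 514} = \frac{1}{-509} = - \frac{1}{509}$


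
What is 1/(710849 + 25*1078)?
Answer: 1/737799 ≈ 1.3554e-6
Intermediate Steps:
1/(710849 + 25*1078) = 1/(710849 + 26950) = 1/737799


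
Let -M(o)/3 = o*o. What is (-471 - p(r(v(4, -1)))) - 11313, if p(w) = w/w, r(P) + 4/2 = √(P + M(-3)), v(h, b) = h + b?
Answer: -11785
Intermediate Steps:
M(o) = -3*o² (M(o) = -3*o*o = -3*o²)
v(h, b) = b + h
r(P) = -2 + √(-27 + P) (r(P) = -2 + √(P - 3*(-3)²) = -2 + √(P - 3*9) = -2 + √(P - 27) = -2 + √(-27 + P))
p(w) = 1
(-471 - p(r(v(4, -1)))) - 11313 = (-471 - 1*1) - 11313 = (-471 - 1) - 11313 = -472 - 11313 = -11785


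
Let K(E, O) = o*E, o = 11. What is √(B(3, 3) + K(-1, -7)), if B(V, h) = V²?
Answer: I*√2 ≈ 1.4142*I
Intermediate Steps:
K(E, O) = 11*E
√(B(3, 3) + K(-1, -7)) = √(3² + 11*(-1)) = √(9 - 11) = √(-2) = I*√2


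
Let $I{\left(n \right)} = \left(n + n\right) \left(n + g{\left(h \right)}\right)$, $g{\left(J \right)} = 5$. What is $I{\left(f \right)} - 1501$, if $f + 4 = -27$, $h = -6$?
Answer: $111$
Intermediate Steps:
$f = -31$ ($f = -4 - 27 = -31$)
$I{\left(n \right)} = 2 n \left(5 + n\right)$ ($I{\left(n \right)} = \left(n + n\right) \left(n + 5\right) = 2 n \left(5 + n\right)$)
$I{\left(f \right)} - 1501 = 2 \left(-31\right) \left(5 - 31\right) - 1501 = 2 \left(-31\right) \left(-26\right) - 1501 = 1612 - 1501 = 111$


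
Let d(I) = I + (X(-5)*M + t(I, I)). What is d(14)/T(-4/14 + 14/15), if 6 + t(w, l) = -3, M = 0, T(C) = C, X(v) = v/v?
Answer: 525/68 ≈ 7.7206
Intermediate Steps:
X(v) = 1
t(w, l) = -9 (t(w, l) = -6 - 3 = -9)
d(I) = -9 + I (d(I) = I + (1*0 - 9) = I + (0 - 9) = I - 9 = -9 + I)
d(14)/T(-4/14 + 14/15) = (-9 + 14)/(-4/14 + 14/15) = 5/(-4*1/14 + 14*(1/15)) = 5/(-2/7 + 14/15) = 5/(68/105) = 5*(105/68) = 525/68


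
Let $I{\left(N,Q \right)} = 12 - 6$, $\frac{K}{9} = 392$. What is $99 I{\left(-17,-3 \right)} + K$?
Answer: $4122$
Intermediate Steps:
$K = 3528$ ($K = 9 \cdot 392 = 3528$)
$I{\left(N,Q \right)} = 6$ ($I{\left(N,Q \right)} = 12 - 6 = 6$)
$99 I{\left(-17,-3 \right)} + K = 99 \cdot 6 + 3528 = 594 + 3528 = 4122$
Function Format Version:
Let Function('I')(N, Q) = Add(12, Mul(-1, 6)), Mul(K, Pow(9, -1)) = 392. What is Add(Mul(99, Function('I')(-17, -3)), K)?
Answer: 4122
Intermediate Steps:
K = 3528 (K = Mul(9, 392) = 3528)
Function('I')(N, Q) = 6 (Function('I')(N, Q) = Add(12, -6) = 6)
Add(Mul(99, Function('I')(-17, -3)), K) = Add(Mul(99, 6), 3528) = Add(594, 3528) = 4122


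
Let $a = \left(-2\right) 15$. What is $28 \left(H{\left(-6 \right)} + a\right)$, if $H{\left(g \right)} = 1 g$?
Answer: $-1008$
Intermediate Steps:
$H{\left(g \right)} = g$
$a = -30$
$28 \left(H{\left(-6 \right)} + a\right) = 28 \left(-6 - 30\right) = 28 \left(-36\right) = -1008$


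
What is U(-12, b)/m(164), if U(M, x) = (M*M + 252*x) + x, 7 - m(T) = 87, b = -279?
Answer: 70443/80 ≈ 880.54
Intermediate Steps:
m(T) = -80 (m(T) = 7 - 1*87 = 7 - 87 = -80)
U(M, x) = M**2 + 253*x (U(M, x) = (M**2 + 252*x) + x = M**2 + 253*x)
U(-12, b)/m(164) = ((-12)**2 + 253*(-279))/(-80) = (144 - 70587)*(-1/80) = -70443*(-1/80) = 70443/80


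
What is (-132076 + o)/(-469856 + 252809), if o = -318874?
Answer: 450950/217047 ≈ 2.0777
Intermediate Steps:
(-132076 + o)/(-469856 + 252809) = (-132076 - 318874)/(-469856 + 252809) = -450950/(-217047) = -450950*(-1/217047) = 450950/217047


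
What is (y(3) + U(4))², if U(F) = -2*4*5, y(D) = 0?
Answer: 1600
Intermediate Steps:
U(F) = -40 (U(F) = -8*5 = -40)
(y(3) + U(4))² = (0 - 40)² = (-40)² = 1600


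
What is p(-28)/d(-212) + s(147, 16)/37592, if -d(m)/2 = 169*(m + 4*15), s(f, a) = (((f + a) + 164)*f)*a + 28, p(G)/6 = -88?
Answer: 617110579/30176978 ≈ 20.450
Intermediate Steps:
p(G) = -528 (p(G) = 6*(-88) = -528)
s(f, a) = 28 + a*f*(164 + a + f) (s(f, a) = (((a + f) + 164)*f)*a + 28 = ((164 + a + f)*f)*a + 28 = (f*(164 + a + f))*a + 28 = a*f*(164 + a + f) + 28 = 28 + a*f*(164 + a + f))
d(m) = -20280 - 338*m (d(m) = -338*(m + 4*15) = -338*(m + 60) = -338*(60 + m) = -2*(10140 + 169*m) = -20280 - 338*m)
p(-28)/d(-212) + s(147, 16)/37592 = -528/(-20280 - 338*(-212)) + (28 + 16*147**2 + 147*16**2 + 164*16*147)/37592 = -528/(-20280 + 71656) + (28 + 16*21609 + 147*256 + 385728)*(1/37592) = -528/51376 + (28 + 345744 + 37632 + 385728)*(1/37592) = -528*1/51376 + 769132*(1/37592) = -33/3211 + 192283/9398 = 617110579/30176978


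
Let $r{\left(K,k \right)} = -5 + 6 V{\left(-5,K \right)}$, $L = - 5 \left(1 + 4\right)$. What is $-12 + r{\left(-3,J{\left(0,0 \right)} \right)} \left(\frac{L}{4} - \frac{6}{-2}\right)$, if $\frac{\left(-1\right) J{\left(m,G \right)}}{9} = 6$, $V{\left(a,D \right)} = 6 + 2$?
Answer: $- \frac{607}{4} \approx -151.75$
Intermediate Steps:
$V{\left(a,D \right)} = 8$
$J{\left(m,G \right)} = -54$ ($J{\left(m,G \right)} = \left(-9\right) 6 = -54$)
$L = -25$ ($L = \left(-5\right) 5 = -25$)
$r{\left(K,k \right)} = 43$ ($r{\left(K,k \right)} = -5 + 6 \cdot 8 = -5 + 48 = 43$)
$-12 + r{\left(-3,J{\left(0,0 \right)} \right)} \left(\frac{L}{4} - \frac{6}{-2}\right) = -12 + 43 \left(- \frac{25}{4} - \frac{6}{-2}\right) = -12 + 43 \left(\left(-25\right) \frac{1}{4} - -3\right) = -12 + 43 \left(- \frac{25}{4} + 3\right) = -12 + 43 \left(- \frac{13}{4}\right) = -12 - \frac{559}{4} = - \frac{607}{4}$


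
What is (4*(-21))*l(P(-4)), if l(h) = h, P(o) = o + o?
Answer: 672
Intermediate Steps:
P(o) = 2*o
(4*(-21))*l(P(-4)) = (4*(-21))*(2*(-4)) = -84*(-8) = 672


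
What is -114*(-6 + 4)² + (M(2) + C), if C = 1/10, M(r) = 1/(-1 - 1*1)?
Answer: -2282/5 ≈ -456.40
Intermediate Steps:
M(r) = -½ (M(r) = 1/(-1 - 1) = 1/(-2) = -½)
C = ⅒ ≈ 0.10000
-114*(-6 + 4)² + (M(2) + C) = -114*(-6 + 4)² + (-½ + ⅒) = -114*(-2)² - ⅖ = -114*4 - ⅖ = -456 - ⅖ = -2282/5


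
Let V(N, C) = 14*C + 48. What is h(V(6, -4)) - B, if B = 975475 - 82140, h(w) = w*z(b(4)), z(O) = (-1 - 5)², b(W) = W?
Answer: -893623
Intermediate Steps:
V(N, C) = 48 + 14*C
z(O) = 36 (z(O) = (-6)² = 36)
h(w) = 36*w (h(w) = w*36 = 36*w)
B = 893335
h(V(6, -4)) - B = 36*(48 + 14*(-4)) - 1*893335 = 36*(48 - 56) - 893335 = 36*(-8) - 893335 = -288 - 893335 = -893623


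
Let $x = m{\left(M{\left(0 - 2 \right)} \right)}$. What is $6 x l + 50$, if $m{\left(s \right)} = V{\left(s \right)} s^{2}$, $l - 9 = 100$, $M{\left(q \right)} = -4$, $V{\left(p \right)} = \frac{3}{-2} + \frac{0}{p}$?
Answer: $-15646$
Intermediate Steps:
$V{\left(p \right)} = - \frac{3}{2}$ ($V{\left(p \right)} = 3 \left(- \frac{1}{2}\right) + 0 = - \frac{3}{2} + 0 = - \frac{3}{2}$)
$l = 109$ ($l = 9 + 100 = 109$)
$m{\left(s \right)} = - \frac{3 s^{2}}{2}$
$x = -24$ ($x = - \frac{3 \left(-4\right)^{2}}{2} = \left(- \frac{3}{2}\right) 16 = -24$)
$6 x l + 50 = 6 \left(-24\right) 109 + 50 = \left(-144\right) 109 + 50 = -15696 + 50 = -15646$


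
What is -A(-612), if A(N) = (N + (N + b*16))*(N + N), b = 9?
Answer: -1321920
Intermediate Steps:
A(N) = 2*N*(144 + 2*N) (A(N) = (N + (N + 9*16))*(N + N) = (N + (N + 144))*(2*N) = (N + (144 + N))*(2*N) = (144 + 2*N)*(2*N) = 2*N*(144 + 2*N))
-A(-612) = -4*(-612)*(72 - 612) = -4*(-612)*(-540) = -1*1321920 = -1321920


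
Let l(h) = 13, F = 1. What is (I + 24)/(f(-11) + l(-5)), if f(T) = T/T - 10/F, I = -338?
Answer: -157/2 ≈ -78.500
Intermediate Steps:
f(T) = -9 (f(T) = T/T - 10/1 = 1 - 10*1 = 1 - 10 = -9)
(I + 24)/(f(-11) + l(-5)) = (-338 + 24)/(-9 + 13) = -314/4 = -314*1/4 = -157/2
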